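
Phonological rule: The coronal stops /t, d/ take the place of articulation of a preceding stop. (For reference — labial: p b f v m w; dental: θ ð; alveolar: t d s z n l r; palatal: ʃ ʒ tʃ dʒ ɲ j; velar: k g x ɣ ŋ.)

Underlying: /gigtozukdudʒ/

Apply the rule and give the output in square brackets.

/t/ after /g/ (velar) → [k]
/d/ after /k/ (velar) → [g]

[gigkozukgudʒ]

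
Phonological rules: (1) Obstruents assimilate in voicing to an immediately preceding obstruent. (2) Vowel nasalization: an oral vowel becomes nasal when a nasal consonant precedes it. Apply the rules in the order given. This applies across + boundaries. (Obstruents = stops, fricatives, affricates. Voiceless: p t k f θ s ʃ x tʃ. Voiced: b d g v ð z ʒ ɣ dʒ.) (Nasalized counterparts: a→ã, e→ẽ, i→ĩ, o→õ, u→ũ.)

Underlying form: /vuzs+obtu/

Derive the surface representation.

[vuzz+obdu]

Rule 1: /s/ after /z/ (voiced) → [z]
Rule 1: /t/ after /b/ (voiced) → [d]
After rule 1: vuzz+obdu
Rule 2: no segment meets the rule's conditions; no change.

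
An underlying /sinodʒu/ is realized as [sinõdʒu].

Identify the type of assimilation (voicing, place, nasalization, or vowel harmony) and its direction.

nasalization, progressive

/o/→[õ].
Each target copies a feature from the preceding segment, so the direction is progressive.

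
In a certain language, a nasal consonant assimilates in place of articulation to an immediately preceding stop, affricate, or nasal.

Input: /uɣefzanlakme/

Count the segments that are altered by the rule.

/m/ after /k/ (velar) → [ŋ]
1 segment changes.

1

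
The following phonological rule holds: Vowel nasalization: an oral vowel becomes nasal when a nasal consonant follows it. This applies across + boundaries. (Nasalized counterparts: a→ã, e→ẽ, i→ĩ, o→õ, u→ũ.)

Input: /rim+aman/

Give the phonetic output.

[rĩm+ãmãn]

/i/ before nasal /m/ → [ĩ]
/a/ before nasal /m/ → [ã]
/a/ before nasal /n/ → [ã]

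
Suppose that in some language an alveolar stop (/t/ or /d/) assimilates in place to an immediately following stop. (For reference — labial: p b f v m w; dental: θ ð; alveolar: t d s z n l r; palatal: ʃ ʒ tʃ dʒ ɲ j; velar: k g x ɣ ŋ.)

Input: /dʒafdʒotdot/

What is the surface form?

[dʒafdʒotdot]

no segment meets the rule's conditions; no change.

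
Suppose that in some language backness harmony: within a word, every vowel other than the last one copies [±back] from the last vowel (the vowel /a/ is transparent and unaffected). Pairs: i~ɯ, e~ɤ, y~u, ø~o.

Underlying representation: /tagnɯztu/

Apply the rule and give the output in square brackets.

[tagnɯztu]

no segment meets the rule's conditions; no change.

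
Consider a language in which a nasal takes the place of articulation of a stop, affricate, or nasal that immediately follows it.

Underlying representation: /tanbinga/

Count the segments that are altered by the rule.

/n/ before /b/ (labial) → [m]
/n/ before /g/ (velar) → [ŋ]
2 segments change.

2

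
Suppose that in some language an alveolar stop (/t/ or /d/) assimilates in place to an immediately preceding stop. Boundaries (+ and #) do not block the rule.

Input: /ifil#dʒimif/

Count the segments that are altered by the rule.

No segment meets the rule's conditions.

0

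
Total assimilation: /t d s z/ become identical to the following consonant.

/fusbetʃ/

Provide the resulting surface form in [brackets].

[fubbetʃ]

/s/ before /b/ → [b] (total assimilation)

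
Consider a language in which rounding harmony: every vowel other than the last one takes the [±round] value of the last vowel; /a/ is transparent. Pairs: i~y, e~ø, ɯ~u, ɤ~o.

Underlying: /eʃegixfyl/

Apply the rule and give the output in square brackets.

[øʃøgyxfyl]

/e/ harmonizes with /y/ ([+round]) → [ø]
/e/ harmonizes with /y/ ([+round]) → [ø]
/i/ harmonizes with /y/ ([+round]) → [y]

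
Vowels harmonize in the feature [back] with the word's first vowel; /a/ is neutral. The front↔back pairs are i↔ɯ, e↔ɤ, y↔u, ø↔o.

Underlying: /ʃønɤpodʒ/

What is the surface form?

/ɤ/ harmonizes with /ø/ ([-back]) → [e]
/o/ harmonizes with /ø/ ([-back]) → [ø]

[ʃønepødʒ]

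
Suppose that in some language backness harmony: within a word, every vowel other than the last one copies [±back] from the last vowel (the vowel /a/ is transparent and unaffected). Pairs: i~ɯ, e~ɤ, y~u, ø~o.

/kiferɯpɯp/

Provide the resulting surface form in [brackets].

[kɯfɤrɯpɯp]

/i/ harmonizes with /ɯ/ ([+back]) → [ɯ]
/e/ harmonizes with /ɯ/ ([+back]) → [ɤ]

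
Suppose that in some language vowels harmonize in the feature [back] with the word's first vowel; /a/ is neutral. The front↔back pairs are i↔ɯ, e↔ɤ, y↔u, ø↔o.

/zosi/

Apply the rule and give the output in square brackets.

/i/ harmonizes with /o/ ([+back]) → [ɯ]

[zosɯ]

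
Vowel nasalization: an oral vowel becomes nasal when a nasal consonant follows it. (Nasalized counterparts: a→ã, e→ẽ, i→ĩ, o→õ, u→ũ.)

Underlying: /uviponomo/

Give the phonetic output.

/o/ before nasal /n/ → [õ]
/o/ before nasal /m/ → [õ]

[uvipõnõmo]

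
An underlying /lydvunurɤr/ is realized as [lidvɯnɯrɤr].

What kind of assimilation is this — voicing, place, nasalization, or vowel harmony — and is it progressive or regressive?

vowel harmony, regressive

/y/→[i] /u/→[ɯ] /u/→[ɯ].
Vowels agree with the last vowel, so the harmony is regressive.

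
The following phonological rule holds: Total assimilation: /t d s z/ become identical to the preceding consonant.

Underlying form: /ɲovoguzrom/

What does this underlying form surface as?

no segment meets the rule's conditions; no change.

[ɲovoguzrom]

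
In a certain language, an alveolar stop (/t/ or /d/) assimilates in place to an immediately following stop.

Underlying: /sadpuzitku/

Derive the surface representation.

[sabpuzikku]

/d/ before /p/ (labial) → [b]
/t/ before /k/ (velar) → [k]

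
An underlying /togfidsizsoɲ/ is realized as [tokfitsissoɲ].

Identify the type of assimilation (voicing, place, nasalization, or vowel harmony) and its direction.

voicing assimilation, regressive

/g/→[k] /d/→[t] /z/→[s].
Each target copies a feature from the following segment, so the direction is regressive.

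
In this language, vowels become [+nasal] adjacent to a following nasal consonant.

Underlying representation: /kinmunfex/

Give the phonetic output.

[kĩnmũnfex]

/i/ before nasal /n/ → [ĩ]
/u/ before nasal /n/ → [ũ]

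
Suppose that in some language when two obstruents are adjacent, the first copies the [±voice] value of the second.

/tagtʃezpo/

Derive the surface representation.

/g/ before /tʃ/ (voiceless) → [k]
/z/ before /p/ (voiceless) → [s]

[taktʃespo]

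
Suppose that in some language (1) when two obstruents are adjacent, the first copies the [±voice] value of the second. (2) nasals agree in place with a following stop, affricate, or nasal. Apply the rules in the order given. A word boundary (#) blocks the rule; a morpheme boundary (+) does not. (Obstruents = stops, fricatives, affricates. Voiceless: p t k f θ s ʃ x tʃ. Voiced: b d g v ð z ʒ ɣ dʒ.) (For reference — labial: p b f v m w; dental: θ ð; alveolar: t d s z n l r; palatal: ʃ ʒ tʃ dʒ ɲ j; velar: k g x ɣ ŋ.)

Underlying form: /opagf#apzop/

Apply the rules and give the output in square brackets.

[opakf#abzop]

Rule 1: /g/ before /f/ (voiceless) → [k]
Rule 1: /p/ before /z/ (voiced) → [b]
After rule 1: opakf#abzop
Rule 2: no segment meets the rule's conditions; no change.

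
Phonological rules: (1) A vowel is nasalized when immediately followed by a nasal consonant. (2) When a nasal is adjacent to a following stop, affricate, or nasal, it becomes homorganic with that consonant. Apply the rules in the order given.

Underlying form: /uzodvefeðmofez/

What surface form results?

Rule 1: no segment meets the rule's conditions; no change.
After rule 1: uzodvefeðmofez
Rule 2: no segment meets the rule's conditions; no change.

[uzodvefeðmofez]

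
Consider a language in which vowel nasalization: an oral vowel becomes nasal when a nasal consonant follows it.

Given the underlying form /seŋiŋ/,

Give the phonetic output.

/e/ before nasal /ŋ/ → [ẽ]
/i/ before nasal /ŋ/ → [ĩ]

[sẽŋĩŋ]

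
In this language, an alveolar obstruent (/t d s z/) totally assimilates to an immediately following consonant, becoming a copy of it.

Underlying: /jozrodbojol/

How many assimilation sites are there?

2

/z/ before /r/ → [r] (total assimilation)
/d/ before /b/ → [b] (total assimilation)
2 segments change.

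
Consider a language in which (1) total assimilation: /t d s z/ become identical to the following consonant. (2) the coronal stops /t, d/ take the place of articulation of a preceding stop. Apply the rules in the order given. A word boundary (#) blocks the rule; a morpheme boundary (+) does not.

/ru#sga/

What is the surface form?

[ru#gga]

Rule 1: /s/ before /g/ → [g] (total assimilation)
After rule 1: ru#gga
Rule 2: no segment meets the rule's conditions; no change.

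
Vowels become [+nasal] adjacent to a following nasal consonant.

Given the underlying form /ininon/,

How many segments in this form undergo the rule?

/i/ before nasal /n/ → [ĩ]
/i/ before nasal /n/ → [ĩ]
/o/ before nasal /n/ → [õ]
3 segments change.

3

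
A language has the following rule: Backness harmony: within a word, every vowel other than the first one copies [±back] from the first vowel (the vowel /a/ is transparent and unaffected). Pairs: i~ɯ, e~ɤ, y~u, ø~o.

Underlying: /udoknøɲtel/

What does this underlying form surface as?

[udoknoɲtɤl]

/ø/ harmonizes with /u/ ([+back]) → [o]
/e/ harmonizes with /u/ ([+back]) → [ɤ]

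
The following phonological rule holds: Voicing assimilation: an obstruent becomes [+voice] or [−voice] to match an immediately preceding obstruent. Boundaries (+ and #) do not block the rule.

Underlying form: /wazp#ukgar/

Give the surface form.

/p/ after /z/ (voiced) → [b]
/g/ after /k/ (voiceless) → [k]

[wazb#ukkar]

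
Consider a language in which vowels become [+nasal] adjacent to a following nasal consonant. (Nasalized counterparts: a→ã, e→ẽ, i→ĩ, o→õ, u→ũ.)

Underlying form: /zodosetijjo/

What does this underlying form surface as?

no segment meets the rule's conditions; no change.

[zodosetijjo]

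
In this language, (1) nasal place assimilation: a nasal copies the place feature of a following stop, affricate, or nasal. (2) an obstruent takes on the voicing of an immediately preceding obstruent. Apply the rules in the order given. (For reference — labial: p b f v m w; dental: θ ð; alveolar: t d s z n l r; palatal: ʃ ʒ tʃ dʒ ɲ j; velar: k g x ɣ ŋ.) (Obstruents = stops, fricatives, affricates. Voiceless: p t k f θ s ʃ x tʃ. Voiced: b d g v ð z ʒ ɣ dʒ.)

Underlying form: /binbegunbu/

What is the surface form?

Rule 1: /n/ before /b/ (labial) → [m]
Rule 1: /n/ before /b/ (labial) → [m]
After rule 1: bimbegumbu
Rule 2: no segment meets the rule's conditions; no change.

[bimbegumbu]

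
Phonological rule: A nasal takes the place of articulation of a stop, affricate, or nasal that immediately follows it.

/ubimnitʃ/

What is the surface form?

[ubinnitʃ]

/m/ before /n/ (alveolar) → [n]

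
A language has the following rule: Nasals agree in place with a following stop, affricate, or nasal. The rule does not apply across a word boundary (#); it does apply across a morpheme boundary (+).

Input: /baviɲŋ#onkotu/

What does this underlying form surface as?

/ɲ/ before /ŋ/ (velar) → [ŋ]
/n/ before /k/ (velar) → [ŋ]

[baviŋŋ#oŋkotu]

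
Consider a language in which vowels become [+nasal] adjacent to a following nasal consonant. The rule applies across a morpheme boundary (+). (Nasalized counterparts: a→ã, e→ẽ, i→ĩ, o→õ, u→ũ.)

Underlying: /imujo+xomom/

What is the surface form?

[ĩmujo+xõmõm]

/i/ before nasal /m/ → [ĩ]
/o/ before nasal /m/ → [õ]
/o/ before nasal /m/ → [õ]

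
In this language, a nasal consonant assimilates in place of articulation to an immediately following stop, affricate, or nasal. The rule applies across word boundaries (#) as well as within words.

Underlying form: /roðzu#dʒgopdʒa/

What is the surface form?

[roðzu#dʒgopdʒa]

no segment meets the rule's conditions; no change.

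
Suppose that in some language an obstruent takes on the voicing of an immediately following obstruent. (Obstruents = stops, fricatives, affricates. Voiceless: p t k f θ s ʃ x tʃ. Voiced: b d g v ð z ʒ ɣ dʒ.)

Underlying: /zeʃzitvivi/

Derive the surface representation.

/ʃ/ before /z/ (voiced) → [ʒ]
/t/ before /v/ (voiced) → [d]

[zeʒzidvivi]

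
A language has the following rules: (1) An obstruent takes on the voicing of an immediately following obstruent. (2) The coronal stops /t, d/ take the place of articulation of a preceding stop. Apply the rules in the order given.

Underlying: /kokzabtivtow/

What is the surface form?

Rule 1: /k/ before /z/ (voiced) → [g]
Rule 1: /b/ before /t/ (voiceless) → [p]
Rule 1: /v/ before /t/ (voiceless) → [f]
After rule 1: kogzaptiftow
Rule 2: /t/ after /p/ (labial) → [p]

[kogzappiftow]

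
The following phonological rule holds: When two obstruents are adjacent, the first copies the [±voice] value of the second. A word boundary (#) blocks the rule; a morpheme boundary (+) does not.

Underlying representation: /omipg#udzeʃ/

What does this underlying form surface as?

[omibg#udzeʃ]

/p/ before /g/ (voiced) → [b]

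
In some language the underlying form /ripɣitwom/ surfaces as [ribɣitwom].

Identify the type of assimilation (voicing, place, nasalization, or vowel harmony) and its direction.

/p/→[b].
Each target copies a feature from the following segment, so the direction is regressive.

voicing assimilation, regressive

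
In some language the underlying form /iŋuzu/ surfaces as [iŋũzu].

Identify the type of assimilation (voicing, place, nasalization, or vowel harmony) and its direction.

nasalization, progressive

/u/→[ũ].
Each target copies a feature from the preceding segment, so the direction is progressive.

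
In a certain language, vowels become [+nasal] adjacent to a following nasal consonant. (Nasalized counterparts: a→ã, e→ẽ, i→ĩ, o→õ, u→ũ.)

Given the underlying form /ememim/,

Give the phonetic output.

[ẽmẽmĩm]

/e/ before nasal /m/ → [ẽ]
/e/ before nasal /m/ → [ẽ]
/i/ before nasal /m/ → [ĩ]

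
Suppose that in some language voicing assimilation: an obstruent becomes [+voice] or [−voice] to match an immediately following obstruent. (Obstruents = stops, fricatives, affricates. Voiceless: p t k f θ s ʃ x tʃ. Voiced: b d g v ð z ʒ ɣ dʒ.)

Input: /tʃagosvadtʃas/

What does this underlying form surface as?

[tʃagozvattʃas]

/s/ before /v/ (voiced) → [z]
/d/ before /tʃ/ (voiceless) → [t]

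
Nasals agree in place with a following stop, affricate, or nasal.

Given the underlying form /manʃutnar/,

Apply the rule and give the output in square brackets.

no segment meets the rule's conditions; no change.

[manʃutnar]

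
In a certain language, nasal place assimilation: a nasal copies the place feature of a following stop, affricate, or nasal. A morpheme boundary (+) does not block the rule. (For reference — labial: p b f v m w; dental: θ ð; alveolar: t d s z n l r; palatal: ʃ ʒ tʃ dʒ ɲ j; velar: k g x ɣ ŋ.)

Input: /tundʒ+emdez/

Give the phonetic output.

[tuɲdʒ+endez]

/n/ before /dʒ/ (palatal) → [ɲ]
/m/ before /d/ (alveolar) → [n]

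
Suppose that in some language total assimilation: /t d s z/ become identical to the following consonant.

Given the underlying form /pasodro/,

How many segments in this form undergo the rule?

1

/d/ before /r/ → [r] (total assimilation)
1 segment changes.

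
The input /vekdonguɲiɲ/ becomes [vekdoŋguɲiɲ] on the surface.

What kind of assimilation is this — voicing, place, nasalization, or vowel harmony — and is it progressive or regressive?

place assimilation, regressive

/n/→[ŋ].
Each target copies a feature from the following segment, so the direction is regressive.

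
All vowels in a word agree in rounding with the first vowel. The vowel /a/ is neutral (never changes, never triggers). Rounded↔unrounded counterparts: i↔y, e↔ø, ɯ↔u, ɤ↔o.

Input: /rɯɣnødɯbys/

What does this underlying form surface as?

[rɯɣnedɯbis]

/ø/ harmonizes with /ɯ/ ([-round]) → [e]
/y/ harmonizes with /ɯ/ ([-round]) → [i]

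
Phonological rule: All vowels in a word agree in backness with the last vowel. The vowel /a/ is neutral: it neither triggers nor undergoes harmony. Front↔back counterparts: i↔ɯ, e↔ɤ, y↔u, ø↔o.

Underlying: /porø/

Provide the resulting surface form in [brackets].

/o/ harmonizes with /ø/ ([-back]) → [ø]

[pørø]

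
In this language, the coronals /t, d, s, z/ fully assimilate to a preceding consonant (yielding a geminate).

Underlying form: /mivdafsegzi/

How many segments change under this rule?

/d/ after /v/ → [v] (total assimilation)
/s/ after /f/ → [f] (total assimilation)
/z/ after /g/ → [g] (total assimilation)
3 segments change.

3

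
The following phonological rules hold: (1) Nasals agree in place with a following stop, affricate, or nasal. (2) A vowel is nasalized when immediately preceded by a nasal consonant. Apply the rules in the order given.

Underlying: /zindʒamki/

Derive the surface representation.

[ziɲdʒaŋki]

Rule 1: /n/ before /dʒ/ (palatal) → [ɲ]
Rule 1: /m/ before /k/ (velar) → [ŋ]
After rule 1: ziɲdʒaŋki
Rule 2: no segment meets the rule's conditions; no change.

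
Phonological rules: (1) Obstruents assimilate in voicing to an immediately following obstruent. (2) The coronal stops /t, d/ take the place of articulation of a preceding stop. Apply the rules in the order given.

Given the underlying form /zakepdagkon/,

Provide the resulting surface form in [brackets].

Rule 1: /p/ before /d/ (voiced) → [b]
Rule 1: /g/ before /k/ (voiceless) → [k]
After rule 1: zakebdakkon
Rule 2: /d/ after /b/ (labial) → [b]

[zakebbakkon]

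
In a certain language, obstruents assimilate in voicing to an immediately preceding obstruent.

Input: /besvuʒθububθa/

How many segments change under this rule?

/v/ after /s/ (voiceless) → [f]
/θ/ after /ʒ/ (voiced) → [ð]
/θ/ after /b/ (voiced) → [ð]
3 segments change.

3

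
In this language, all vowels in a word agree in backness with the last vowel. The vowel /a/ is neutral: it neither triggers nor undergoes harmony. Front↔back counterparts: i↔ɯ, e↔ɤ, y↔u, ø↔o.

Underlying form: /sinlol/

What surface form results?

/i/ harmonizes with /o/ ([+back]) → [ɯ]

[sɯnlol]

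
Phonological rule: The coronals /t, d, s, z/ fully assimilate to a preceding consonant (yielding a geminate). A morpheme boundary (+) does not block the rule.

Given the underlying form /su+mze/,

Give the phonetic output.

[su+mme]

/z/ after /m/ → [m] (total assimilation)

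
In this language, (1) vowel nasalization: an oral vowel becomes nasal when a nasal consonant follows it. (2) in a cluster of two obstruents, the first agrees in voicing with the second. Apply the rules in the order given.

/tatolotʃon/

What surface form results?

Rule 1: /o/ before nasal /n/ → [õ]
After rule 1: tatolotʃõn
Rule 2: no segment meets the rule's conditions; no change.

[tatolotʃõn]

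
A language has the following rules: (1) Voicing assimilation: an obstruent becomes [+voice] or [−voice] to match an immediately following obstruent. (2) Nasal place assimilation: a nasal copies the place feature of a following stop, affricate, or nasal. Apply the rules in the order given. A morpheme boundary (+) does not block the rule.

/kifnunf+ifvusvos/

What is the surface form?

[kifnunf+ivvuzvos]

Rule 1: /f/ before /v/ (voiced) → [v]
Rule 1: /s/ before /v/ (voiced) → [z]
After rule 1: kifnunf+ivvuzvos
Rule 2: no segment meets the rule's conditions; no change.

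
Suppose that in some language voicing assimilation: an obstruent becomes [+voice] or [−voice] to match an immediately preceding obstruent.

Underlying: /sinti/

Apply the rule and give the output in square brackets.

no segment meets the rule's conditions; no change.

[sinti]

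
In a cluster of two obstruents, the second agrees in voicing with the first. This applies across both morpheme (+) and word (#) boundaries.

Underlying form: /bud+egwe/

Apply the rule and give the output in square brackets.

[bud+egwe]

no segment meets the rule's conditions; no change.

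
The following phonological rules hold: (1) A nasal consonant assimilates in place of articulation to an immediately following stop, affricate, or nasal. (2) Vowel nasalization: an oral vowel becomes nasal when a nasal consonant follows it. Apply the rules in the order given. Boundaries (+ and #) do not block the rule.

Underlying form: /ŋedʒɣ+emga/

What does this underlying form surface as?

Rule 1: /m/ before /g/ (velar) → [ŋ]
After rule 1: ŋedʒɣ+eŋga
Rule 2: /e/ before nasal /ŋ/ → [ẽ]

[ŋedʒɣ+ẽŋga]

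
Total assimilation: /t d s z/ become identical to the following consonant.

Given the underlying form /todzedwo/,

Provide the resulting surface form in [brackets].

/d/ before /z/ → [z] (total assimilation)
/d/ before /w/ → [w] (total assimilation)

[tozzewwo]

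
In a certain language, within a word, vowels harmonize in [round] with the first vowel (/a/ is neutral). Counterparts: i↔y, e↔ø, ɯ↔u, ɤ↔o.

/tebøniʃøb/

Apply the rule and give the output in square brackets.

/ø/ harmonizes with /e/ ([-round]) → [e]
/ø/ harmonizes with /e/ ([-round]) → [e]

[tebeniʃeb]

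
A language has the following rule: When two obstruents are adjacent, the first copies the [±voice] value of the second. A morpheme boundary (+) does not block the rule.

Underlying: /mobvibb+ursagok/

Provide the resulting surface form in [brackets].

no segment meets the rule's conditions; no change.

[mobvibb+ursagok]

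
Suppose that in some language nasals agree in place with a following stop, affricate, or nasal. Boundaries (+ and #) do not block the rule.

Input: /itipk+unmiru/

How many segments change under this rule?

/n/ before /m/ (labial) → [m]
1 segment changes.

1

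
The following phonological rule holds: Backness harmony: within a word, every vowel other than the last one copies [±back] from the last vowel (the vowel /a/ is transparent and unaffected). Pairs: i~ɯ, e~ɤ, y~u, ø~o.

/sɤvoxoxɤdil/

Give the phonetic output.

/ɤ/ harmonizes with /i/ ([-back]) → [e]
/o/ harmonizes with /i/ ([-back]) → [ø]
/o/ harmonizes with /i/ ([-back]) → [ø]
/ɤ/ harmonizes with /i/ ([-back]) → [e]

[sevøxøxedil]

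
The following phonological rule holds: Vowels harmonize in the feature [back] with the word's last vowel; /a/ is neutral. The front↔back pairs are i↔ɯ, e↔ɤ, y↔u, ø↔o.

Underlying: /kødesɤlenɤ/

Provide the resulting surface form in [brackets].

[kodɤsɤlɤnɤ]

/ø/ harmonizes with /ɤ/ ([+back]) → [o]
/e/ harmonizes with /ɤ/ ([+back]) → [ɤ]
/e/ harmonizes with /ɤ/ ([+back]) → [ɤ]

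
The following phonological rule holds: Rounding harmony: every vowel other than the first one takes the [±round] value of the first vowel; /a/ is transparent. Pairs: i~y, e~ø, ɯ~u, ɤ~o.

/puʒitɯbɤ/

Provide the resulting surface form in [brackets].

/i/ harmonizes with /u/ ([+round]) → [y]
/ɯ/ harmonizes with /u/ ([+round]) → [u]
/ɤ/ harmonizes with /u/ ([+round]) → [o]

[puʒytubo]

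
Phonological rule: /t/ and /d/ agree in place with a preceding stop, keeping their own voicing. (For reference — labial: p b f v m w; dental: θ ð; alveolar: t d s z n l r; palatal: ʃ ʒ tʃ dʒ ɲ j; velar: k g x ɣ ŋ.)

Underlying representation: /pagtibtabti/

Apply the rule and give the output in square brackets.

/t/ after /g/ (velar) → [k]
/t/ after /b/ (labial) → [p]
/t/ after /b/ (labial) → [p]

[pagkibpabpi]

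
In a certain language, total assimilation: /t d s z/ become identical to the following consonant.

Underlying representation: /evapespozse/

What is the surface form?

[evapepposse]

/s/ before /p/ → [p] (total assimilation)
/z/ before /s/ → [s] (total assimilation)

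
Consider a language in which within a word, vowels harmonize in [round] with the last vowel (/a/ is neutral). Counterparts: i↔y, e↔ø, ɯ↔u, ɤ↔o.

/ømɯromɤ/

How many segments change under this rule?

/ø/ harmonizes with /ɤ/ ([-round]) → [e]
/o/ harmonizes with /ɤ/ ([-round]) → [ɤ]
2 segments change.

2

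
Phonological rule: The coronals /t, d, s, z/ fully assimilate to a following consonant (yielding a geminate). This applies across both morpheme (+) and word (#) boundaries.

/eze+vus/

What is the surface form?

no segment meets the rule's conditions; no change.

[eze+vus]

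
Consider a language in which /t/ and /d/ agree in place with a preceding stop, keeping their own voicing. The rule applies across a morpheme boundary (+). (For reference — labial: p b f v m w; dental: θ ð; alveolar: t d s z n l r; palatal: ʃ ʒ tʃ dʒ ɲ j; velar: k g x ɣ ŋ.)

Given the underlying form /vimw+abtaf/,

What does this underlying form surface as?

[vimw+abpaf]

/t/ after /b/ (labial) → [p]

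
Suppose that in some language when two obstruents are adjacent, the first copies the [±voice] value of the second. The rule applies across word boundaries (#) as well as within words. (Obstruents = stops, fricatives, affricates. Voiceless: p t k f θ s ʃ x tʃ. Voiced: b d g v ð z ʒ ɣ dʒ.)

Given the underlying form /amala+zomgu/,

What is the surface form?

[amala+zomgu]

no segment meets the rule's conditions; no change.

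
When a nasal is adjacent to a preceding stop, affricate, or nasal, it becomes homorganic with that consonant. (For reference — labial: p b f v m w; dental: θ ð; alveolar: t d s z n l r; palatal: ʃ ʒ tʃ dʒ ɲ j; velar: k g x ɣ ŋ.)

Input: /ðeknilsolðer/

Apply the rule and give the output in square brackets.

/n/ after /k/ (velar) → [ŋ]

[ðekŋilsolðer]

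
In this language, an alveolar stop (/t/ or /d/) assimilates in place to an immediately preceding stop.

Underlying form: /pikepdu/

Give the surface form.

[pikepbu]

/d/ after /p/ (labial) → [b]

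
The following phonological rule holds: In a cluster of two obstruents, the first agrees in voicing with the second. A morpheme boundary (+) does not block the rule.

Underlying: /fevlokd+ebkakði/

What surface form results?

[fevlogd+epkagði]

/k/ before /d/ (voiced) → [g]
/b/ before /k/ (voiceless) → [p]
/k/ before /ð/ (voiced) → [g]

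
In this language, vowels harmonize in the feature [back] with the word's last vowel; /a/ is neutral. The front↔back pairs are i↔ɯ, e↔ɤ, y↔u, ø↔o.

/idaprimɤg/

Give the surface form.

[ɯdaprɯmɤg]

/i/ harmonizes with /ɤ/ ([+back]) → [ɯ]
/i/ harmonizes with /ɤ/ ([+back]) → [ɯ]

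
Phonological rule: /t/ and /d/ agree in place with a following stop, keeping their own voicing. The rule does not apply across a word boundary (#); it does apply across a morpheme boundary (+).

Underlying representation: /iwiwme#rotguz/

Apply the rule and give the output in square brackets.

/t/ before /g/ (velar) → [k]

[iwiwme#rokguz]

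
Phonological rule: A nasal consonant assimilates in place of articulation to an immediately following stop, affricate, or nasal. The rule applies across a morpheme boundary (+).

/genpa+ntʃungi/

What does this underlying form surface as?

[gempa+ɲtʃuŋgi]

/n/ before /p/ (labial) → [m]
/n/ before /tʃ/ (palatal) → [ɲ]
/n/ before /g/ (velar) → [ŋ]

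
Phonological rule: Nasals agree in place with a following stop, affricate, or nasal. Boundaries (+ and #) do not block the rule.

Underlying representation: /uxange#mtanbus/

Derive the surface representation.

[uxaŋge#ntambus]

/n/ before /g/ (velar) → [ŋ]
/m/ before /t/ (alveolar) → [n]
/n/ before /b/ (labial) → [m]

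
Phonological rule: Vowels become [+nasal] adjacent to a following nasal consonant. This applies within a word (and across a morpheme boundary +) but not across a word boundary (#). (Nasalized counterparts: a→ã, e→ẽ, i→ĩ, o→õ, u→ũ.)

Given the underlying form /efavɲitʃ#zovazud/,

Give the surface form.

[efavɲitʃ#zovazud]

no segment meets the rule's conditions; no change.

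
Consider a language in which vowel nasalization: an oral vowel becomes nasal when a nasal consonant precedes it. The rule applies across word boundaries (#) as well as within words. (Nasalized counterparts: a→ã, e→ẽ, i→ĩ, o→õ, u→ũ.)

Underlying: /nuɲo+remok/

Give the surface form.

[nũɲõ+remõk]

/u/ after nasal /n/ → [ũ]
/o/ after nasal /ɲ/ → [õ]
/o/ after nasal /m/ → [õ]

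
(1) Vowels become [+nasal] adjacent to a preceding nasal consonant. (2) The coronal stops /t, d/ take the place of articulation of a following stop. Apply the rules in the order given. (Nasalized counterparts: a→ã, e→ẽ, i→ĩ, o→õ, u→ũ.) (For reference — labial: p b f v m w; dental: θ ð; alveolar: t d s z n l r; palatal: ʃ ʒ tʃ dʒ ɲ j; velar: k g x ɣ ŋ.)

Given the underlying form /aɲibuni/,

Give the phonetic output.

[aɲĩbunĩ]

Rule 1: /i/ after nasal /ɲ/ → [ĩ]
Rule 1: /i/ after nasal /n/ → [ĩ]
After rule 1: aɲĩbunĩ
Rule 2: no segment meets the rule's conditions; no change.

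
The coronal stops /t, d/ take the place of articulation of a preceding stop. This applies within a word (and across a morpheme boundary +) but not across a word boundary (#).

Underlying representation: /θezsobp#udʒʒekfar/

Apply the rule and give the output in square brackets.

[θezsobp#udʒʒekfar]

no segment meets the rule's conditions; no change.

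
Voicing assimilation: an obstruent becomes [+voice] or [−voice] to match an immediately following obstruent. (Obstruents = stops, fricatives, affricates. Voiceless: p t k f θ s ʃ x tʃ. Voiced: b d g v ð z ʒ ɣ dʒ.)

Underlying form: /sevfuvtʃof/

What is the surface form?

/v/ before /f/ (voiceless) → [f]
/v/ before /tʃ/ (voiceless) → [f]

[seffuftʃof]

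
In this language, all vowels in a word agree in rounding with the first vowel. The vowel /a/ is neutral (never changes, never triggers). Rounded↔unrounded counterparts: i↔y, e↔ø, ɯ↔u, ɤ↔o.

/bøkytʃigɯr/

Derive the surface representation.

/i/ harmonizes with /ø/ ([+round]) → [y]
/ɯ/ harmonizes with /ø/ ([+round]) → [u]

[bøkytʃygur]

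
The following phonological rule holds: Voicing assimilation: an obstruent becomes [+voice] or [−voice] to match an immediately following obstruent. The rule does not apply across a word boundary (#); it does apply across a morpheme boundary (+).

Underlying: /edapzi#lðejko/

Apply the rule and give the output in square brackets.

[edabzi#lðejko]

/p/ before /z/ (voiced) → [b]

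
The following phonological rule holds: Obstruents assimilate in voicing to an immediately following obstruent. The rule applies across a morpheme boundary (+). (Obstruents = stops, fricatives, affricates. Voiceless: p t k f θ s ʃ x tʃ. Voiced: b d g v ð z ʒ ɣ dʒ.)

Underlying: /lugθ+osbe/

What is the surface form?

[lukθ+ozbe]

/g/ before /θ/ (voiceless) → [k]
/s/ before /b/ (voiced) → [z]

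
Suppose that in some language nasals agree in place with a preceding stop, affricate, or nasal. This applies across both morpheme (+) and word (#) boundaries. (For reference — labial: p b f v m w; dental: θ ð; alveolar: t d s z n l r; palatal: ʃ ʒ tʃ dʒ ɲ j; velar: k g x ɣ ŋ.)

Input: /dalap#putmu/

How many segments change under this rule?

/m/ after /t/ (alveolar) → [n]
1 segment changes.

1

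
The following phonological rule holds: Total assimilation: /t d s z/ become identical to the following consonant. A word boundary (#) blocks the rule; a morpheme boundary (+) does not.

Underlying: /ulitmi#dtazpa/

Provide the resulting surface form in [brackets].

[ulimmi#ttappa]

/t/ before /m/ → [m] (total assimilation)
/d/ before /t/ → [t] (total assimilation)
/z/ before /p/ → [p] (total assimilation)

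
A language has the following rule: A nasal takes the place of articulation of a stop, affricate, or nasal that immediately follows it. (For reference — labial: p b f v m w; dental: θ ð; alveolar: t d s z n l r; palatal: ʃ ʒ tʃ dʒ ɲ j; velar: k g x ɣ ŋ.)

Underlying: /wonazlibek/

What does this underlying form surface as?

[wonazlibek]

no segment meets the rule's conditions; no change.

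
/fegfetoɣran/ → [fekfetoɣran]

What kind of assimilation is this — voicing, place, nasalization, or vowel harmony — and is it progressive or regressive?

/g/→[k].
Each target copies a feature from the following segment, so the direction is regressive.

voicing assimilation, regressive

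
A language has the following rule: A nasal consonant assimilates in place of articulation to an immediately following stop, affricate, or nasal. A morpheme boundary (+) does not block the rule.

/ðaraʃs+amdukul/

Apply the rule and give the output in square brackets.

[ðaraʃs+andukul]

/m/ before /d/ (alveolar) → [n]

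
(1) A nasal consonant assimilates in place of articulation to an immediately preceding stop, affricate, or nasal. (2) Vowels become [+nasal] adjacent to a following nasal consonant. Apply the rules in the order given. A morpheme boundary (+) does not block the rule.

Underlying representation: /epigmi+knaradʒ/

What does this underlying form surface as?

Rule 1: /m/ after /g/ (velar) → [ŋ]
Rule 1: /n/ after /k/ (velar) → [ŋ]
After rule 1: epigŋi+kŋaradʒ
Rule 2: no segment meets the rule's conditions; no change.

[epigŋi+kŋaradʒ]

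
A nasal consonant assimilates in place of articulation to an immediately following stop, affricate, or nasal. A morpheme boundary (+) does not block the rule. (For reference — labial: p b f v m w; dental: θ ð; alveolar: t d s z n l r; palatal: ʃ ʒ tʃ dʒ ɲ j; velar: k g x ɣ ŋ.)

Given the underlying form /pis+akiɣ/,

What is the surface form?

no segment meets the rule's conditions; no change.

[pis+akiɣ]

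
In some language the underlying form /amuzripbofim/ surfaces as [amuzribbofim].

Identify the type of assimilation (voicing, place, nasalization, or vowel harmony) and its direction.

voicing assimilation, regressive

/p/→[b].
Each target copies a feature from the following segment, so the direction is regressive.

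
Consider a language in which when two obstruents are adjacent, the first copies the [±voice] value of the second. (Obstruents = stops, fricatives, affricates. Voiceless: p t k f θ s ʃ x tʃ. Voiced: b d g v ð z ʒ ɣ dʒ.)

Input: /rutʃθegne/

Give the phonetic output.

[rutʃθegne]

no segment meets the rule's conditions; no change.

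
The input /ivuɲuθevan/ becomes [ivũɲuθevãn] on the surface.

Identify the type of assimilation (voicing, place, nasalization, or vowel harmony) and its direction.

/u/→[ũ] /a/→[ã].
Each target copies a feature from the following segment, so the direction is regressive.

nasalization, regressive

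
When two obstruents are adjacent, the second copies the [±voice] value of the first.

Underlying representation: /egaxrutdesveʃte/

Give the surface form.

/d/ after /t/ (voiceless) → [t]
/v/ after /s/ (voiceless) → [f]

[egaxruttesfeʃte]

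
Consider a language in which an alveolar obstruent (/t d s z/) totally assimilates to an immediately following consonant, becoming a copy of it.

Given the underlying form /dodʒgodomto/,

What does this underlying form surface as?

[dodʒgodomto]

no segment meets the rule's conditions; no change.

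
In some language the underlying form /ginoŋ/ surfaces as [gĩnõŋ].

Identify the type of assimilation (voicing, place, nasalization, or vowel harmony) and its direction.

nasalization, regressive

/i/→[ĩ] /o/→[õ].
Each target copies a feature from the following segment, so the direction is regressive.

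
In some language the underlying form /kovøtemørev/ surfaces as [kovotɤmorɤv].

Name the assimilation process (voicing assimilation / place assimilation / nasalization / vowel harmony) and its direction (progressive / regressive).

vowel harmony, progressive

/ø/→[o] /e/→[ɤ] /ø/→[o] /e/→[ɤ].
Vowels agree with the first vowel, so the harmony is progressive.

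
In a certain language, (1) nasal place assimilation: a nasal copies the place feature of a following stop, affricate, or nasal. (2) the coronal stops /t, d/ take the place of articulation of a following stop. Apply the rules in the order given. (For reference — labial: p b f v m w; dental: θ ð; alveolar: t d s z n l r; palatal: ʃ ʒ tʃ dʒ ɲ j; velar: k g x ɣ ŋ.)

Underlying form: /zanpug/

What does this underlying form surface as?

[zampug]

Rule 1: /n/ before /p/ (labial) → [m]
After rule 1: zampug
Rule 2: no segment meets the rule's conditions; no change.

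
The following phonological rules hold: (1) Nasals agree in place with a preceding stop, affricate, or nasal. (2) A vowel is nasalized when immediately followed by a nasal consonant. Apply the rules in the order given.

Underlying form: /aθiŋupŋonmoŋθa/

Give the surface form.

[aθĩŋupmõnnõŋθa]

Rule 1: /ŋ/ after /p/ (labial) → [m]
Rule 1: /m/ after /n/ (alveolar) → [n]
After rule 1: aθiŋupmonnoŋθa
Rule 2: /i/ before nasal /ŋ/ → [ĩ]
Rule 2: /o/ before nasal /n/ → [õ]
Rule 2: /o/ before nasal /ŋ/ → [õ]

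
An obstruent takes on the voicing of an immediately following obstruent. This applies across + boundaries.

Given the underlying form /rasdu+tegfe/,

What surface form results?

/s/ before /d/ (voiced) → [z]
/g/ before /f/ (voiceless) → [k]

[razdu+tekfe]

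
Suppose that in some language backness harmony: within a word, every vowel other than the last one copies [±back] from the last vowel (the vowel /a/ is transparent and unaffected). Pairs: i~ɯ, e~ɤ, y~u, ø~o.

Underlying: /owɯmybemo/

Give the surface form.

/y/ harmonizes with /o/ ([+back]) → [u]
/e/ harmonizes with /o/ ([+back]) → [ɤ]

[owɯmubɤmo]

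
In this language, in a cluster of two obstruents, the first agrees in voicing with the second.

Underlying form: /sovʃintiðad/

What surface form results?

[sofʃintiðad]

/v/ before /ʃ/ (voiceless) → [f]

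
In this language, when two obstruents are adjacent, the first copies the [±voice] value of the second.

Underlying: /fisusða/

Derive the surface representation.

[fisuzða]

/s/ before /ð/ (voiced) → [z]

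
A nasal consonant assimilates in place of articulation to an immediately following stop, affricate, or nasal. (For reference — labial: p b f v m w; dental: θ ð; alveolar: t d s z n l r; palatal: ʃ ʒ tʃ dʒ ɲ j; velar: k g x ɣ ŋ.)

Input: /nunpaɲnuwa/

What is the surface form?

[numpannuwa]

/n/ before /p/ (labial) → [m]
/ɲ/ before /n/ (alveolar) → [n]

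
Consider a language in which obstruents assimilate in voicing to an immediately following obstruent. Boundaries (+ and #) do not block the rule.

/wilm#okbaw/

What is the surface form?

/k/ before /b/ (voiced) → [g]

[wilm#ogbaw]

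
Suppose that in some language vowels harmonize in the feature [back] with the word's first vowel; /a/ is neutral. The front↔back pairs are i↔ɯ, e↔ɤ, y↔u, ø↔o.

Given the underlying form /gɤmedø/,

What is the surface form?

/e/ harmonizes with /ɤ/ ([+back]) → [ɤ]
/ø/ harmonizes with /ɤ/ ([+back]) → [o]

[gɤmɤdo]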